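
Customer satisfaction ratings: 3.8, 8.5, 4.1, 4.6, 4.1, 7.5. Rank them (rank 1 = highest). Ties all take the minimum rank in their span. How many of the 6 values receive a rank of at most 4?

Sorted (descending): 8.5, 7.5, 4.6, 4.1, 4.1, 3.8
The 2 values of 4.1 occupy positions 4–5 → each gets rank 4.
Ranks ≤ 4: {1, 2, 3, 4, 4} → 5 values.

5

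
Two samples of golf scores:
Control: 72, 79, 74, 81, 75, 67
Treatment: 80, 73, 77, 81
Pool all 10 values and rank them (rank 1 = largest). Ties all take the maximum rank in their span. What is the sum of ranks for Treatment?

Sorted (descending): 81, 81, 80, 79, 77, 75, 74, 73, 72, 67
The 2 values of 81 occupy positions 1–2 → each gets rank 2.
Treatment values → pooled ranks: 80→3, 73→8, 77→5, 81→2
Rank sum = 3 + 8 + 5 + 2 = 18

18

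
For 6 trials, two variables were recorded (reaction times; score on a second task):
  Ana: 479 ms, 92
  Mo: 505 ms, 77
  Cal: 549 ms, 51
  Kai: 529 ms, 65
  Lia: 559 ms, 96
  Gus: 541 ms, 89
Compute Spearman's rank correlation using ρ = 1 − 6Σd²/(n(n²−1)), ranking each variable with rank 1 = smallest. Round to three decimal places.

0.029

Ranks of variable 1: 1, 2, 5, 3, 6, 4
Ranks of variable 2: 5, 3, 1, 2, 6, 4
d = r₁ − r₂: -4, -1, 4, 1, 0, 0
d²: 16, 1, 16, 1, 0, 0; Σd² = 34
ρ = 1 − 6·34/(6·35) = 1 − 204/210 = 0.029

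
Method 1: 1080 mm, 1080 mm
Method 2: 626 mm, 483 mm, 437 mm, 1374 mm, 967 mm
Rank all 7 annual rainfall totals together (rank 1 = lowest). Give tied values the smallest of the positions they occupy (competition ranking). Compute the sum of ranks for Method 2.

17

Sorted (ascending): 437, 483, 626, 967, 1080, 1080, 1374
The 2 values of 1080 occupy positions 5–6 → each gets rank 5.
Method 2 values → pooled ranks: 626→3, 483→2, 437→1, 1374→7, 967→4
Rank sum = 3 + 2 + 1 + 7 + 4 = 17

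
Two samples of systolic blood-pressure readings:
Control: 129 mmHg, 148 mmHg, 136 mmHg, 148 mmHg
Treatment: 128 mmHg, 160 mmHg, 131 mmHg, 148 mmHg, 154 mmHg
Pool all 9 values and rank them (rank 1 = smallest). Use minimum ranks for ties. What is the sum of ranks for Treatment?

Sorted (ascending): 128, 129, 131, 136, 148, 148, 148, 154, 160
The 3 values of 148 occupy positions 5–7 → each gets rank 5.
Treatment values → pooled ranks: 128→1, 160→9, 131→3, 148→5, 154→8
Rank sum = 1 + 9 + 3 + 5 + 8 = 26

26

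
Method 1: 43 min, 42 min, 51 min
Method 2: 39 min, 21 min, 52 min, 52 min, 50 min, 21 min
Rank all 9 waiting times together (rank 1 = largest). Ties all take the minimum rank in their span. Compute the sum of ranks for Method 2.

Sorted (descending): 52, 52, 51, 50, 43, 42, 39, 21, 21
The 2 values of 52 occupy positions 1–2 → each gets rank 1.
The 2 values of 21 occupy positions 8–9 → each gets rank 8.
Method 2 values → pooled ranks: 39→7, 21→8, 52→1, 52→1, 50→4, 21→8
Rank sum = 7 + 8 + 1 + 1 + 4 + 8 = 29

29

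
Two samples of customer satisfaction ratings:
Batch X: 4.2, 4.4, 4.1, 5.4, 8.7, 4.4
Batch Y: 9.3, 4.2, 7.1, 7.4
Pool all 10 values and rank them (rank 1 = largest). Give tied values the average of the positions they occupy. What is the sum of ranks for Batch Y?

16.5

Sorted (descending): 9.3, 8.7, 7.4, 7.1, 5.4, 4.4, 4.4, 4.2, 4.2, 4.1
The 2 values of 4.4 occupy positions 6–7 → average rank (6+7)/2 = 6.5.
The 2 values of 4.2 occupy positions 8–9 → average rank (8+9)/2 = 8.5.
Batch Y values → pooled ranks: 9.3→1, 4.2→8.5, 7.1→4, 7.4→3
Rank sum = 1 + 8.5 + 4 + 3 = 16.5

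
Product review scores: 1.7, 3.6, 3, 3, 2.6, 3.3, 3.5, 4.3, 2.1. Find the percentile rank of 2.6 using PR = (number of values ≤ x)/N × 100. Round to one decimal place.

N = 9.
Strictly below 2.6: 2. Equal to 2.6: 1.
PR = 3/9 × 100 = 33.3

33.3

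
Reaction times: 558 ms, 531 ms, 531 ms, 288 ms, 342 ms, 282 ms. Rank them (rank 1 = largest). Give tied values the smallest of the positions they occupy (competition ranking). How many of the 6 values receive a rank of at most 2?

3

Sorted (descending): 558, 531, 531, 342, 288, 282
The 2 values of 531 occupy positions 2–3 → each gets rank 2.
Ranks ≤ 2: {1, 2, 2} → 3 values.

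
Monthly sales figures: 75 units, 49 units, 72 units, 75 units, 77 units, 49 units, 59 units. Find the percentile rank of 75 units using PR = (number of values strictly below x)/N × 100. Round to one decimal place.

N = 7.
Strictly below 75: 4. Equal to 75: 2.
PR = 4/7 × 100 = 57.1

57.1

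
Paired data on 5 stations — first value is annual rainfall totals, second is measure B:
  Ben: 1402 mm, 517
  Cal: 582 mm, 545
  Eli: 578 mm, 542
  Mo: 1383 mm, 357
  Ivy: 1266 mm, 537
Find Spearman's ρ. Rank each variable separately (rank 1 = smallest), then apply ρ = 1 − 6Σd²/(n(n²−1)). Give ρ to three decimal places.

-0.800

Ranks of variable 1: 5, 2, 1, 4, 3
Ranks of variable 2: 2, 5, 4, 1, 3
d = r₁ − r₂: 3, -3, -3, 3, 0
d²: 9, 9, 9, 9, 0; Σd² = 36
ρ = 1 − 6·36/(5·24) = 1 − 216/120 = -0.800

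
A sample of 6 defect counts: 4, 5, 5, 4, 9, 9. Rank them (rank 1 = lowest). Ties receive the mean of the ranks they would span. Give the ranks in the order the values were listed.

1.5, 3.5, 3.5, 1.5, 5.5, 5.5

Sorted (ascending): 4, 4, 5, 5, 9, 9
The 2 values of 4 occupy positions 1–2 → average rank (1+2)/2 = 1.5.
The 2 values of 5 occupy positions 3–4 → average rank (3+4)/2 = 3.5.
The 2 values of 9 occupy positions 5–6 → average rank (5+6)/2 = 5.5.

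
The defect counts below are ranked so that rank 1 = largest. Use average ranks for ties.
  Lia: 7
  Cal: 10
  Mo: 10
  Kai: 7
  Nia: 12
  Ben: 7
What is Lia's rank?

Sorted (descending): 12, 10, 10, 7, 7, 7
The 2 values of 10 occupy positions 2–3 → average rank (2+3)/2 = 2.5.
The 3 values of 7 occupy positions 4–6 → average rank 5.
Lia has value 7 → rank 5.

5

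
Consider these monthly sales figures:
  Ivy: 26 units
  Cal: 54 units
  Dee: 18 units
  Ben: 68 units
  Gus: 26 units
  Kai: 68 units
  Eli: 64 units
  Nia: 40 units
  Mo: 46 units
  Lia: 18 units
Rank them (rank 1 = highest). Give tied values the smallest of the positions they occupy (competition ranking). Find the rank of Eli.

3

Sorted (descending): 68, 68, 64, 54, 46, 40, 26, 26, 18, 18
The 2 values of 68 occupy positions 1–2 → each gets rank 1.
The 2 values of 26 occupy positions 7–8 → each gets rank 7.
The 2 values of 18 occupy positions 9–10 → each gets rank 9.
Eli has value 64 units → rank 3.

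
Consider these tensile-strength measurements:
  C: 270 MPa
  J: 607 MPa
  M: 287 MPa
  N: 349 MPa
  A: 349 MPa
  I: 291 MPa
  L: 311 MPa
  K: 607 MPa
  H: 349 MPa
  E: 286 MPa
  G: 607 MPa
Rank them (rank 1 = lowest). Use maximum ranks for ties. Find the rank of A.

Sorted (ascending): 270, 286, 287, 291, 311, 349, 349, 349, 607, 607, 607
The 3 values of 349 occupy positions 6–8 → each gets rank 8.
The 3 values of 607 occupy positions 9–11 → each gets rank 11.
A has value 349 MPa → rank 8.

8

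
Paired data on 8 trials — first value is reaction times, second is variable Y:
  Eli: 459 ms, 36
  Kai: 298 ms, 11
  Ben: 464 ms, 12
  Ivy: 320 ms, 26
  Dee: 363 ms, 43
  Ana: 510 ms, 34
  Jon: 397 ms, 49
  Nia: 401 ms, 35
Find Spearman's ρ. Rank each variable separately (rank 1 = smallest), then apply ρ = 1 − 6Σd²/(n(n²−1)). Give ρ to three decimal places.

Ranks of variable 1: 6, 1, 7, 2, 3, 8, 4, 5
Ranks of variable 2: 6, 1, 2, 3, 7, 4, 8, 5
d = r₁ − r₂: 0, 0, 5, -1, -4, 4, -4, 0
d²: 0, 0, 25, 1, 16, 16, 16, 0; Σd² = 74
ρ = 1 − 6·74/(8·63) = 1 − 444/504 = 0.119

0.119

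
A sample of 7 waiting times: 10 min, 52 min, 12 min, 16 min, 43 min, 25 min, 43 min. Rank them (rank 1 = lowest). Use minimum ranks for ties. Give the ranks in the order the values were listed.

Sorted (ascending): 10, 12, 16, 25, 43, 43, 52
The 2 values of 43 occupy positions 5–6 → each gets rank 5.

1, 7, 2, 3, 5, 4, 5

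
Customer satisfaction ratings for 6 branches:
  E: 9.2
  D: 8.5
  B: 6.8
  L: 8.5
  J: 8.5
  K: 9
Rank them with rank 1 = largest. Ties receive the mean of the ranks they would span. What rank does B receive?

Sorted (descending): 9.2, 9, 8.5, 8.5, 8.5, 6.8
The 3 values of 8.5 occupy positions 3–5 → average rank 4.
B has value 6.8 → rank 6.

6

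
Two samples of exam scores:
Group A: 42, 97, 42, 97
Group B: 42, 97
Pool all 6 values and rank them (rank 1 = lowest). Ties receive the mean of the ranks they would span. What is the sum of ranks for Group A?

Sorted (ascending): 42, 42, 42, 97, 97, 97
The 3 values of 42 occupy positions 1–3 → average rank 2.
The 3 values of 97 occupy positions 4–6 → average rank 5.
Group A values → pooled ranks: 42→2, 97→5, 42→2, 97→5
Rank sum = 2 + 5 + 2 + 5 = 14

14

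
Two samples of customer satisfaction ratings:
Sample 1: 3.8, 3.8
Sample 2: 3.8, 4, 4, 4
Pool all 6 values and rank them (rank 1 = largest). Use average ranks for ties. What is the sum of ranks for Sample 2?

11

Sorted (descending): 4, 4, 4, 3.8, 3.8, 3.8
The 3 values of 4 occupy positions 1–3 → average rank 2.
The 3 values of 3.8 occupy positions 4–6 → average rank 5.
Sample 2 values → pooled ranks: 3.8→5, 4→2, 4→2, 4→2
Rank sum = 5 + 2 + 2 + 2 = 11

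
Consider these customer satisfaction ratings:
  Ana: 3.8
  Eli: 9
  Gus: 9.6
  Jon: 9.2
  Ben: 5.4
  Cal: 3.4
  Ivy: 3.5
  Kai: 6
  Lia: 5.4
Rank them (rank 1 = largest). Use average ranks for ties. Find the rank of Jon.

Sorted (descending): 9.6, 9.2, 9, 6, 5.4, 5.4, 3.8, 3.5, 3.4
The 2 values of 5.4 occupy positions 5–6 → average rank (5+6)/2 = 5.5.
Jon has value 9.2 → rank 2.

2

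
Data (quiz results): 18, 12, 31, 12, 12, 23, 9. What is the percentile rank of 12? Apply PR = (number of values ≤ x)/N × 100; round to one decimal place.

57.1

N = 7.
Strictly below 12: 1. Equal to 12: 3.
PR = 4/7 × 100 = 57.1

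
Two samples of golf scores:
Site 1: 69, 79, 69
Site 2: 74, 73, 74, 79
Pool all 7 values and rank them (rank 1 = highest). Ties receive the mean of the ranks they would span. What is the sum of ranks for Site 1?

Sorted (descending): 79, 79, 74, 74, 73, 69, 69
The 2 values of 79 occupy positions 1–2 → average rank (1+2)/2 = 1.5.
The 2 values of 74 occupy positions 3–4 → average rank (3+4)/2 = 3.5.
The 2 values of 69 occupy positions 6–7 → average rank (6+7)/2 = 6.5.
Site 1 values → pooled ranks: 69→6.5, 79→1.5, 69→6.5
Rank sum = 6.5 + 1.5 + 6.5 = 14.5

14.5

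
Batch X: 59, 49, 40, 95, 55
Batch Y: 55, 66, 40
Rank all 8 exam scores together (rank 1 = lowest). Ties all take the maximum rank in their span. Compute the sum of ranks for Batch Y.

Sorted (ascending): 40, 40, 49, 55, 55, 59, 66, 95
The 2 values of 40 occupy positions 1–2 → each gets rank 2.
The 2 values of 55 occupy positions 4–5 → each gets rank 5.
Batch Y values → pooled ranks: 55→5, 66→7, 40→2
Rank sum = 5 + 7 + 2 = 14

14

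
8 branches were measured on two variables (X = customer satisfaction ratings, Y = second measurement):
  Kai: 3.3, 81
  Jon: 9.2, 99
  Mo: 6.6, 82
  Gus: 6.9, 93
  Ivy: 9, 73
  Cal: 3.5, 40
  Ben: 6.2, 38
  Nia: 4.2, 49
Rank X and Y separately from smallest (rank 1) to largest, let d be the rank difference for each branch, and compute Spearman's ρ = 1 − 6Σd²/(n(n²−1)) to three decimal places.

0.571

Ranks of variable 1: 1, 8, 5, 6, 7, 2, 4, 3
Ranks of variable 2: 5, 8, 6, 7, 4, 2, 1, 3
d = r₁ − r₂: -4, 0, -1, -1, 3, 0, 3, 0
d²: 16, 0, 1, 1, 9, 0, 9, 0; Σd² = 36
ρ = 1 − 6·36/(8·63) = 1 − 216/504 = 0.571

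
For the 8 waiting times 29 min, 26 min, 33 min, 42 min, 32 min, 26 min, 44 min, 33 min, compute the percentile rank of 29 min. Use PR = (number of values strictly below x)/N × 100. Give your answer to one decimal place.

25.0

N = 8.
Strictly below 29: 2. Equal to 29: 1.
PR = 2/8 × 100 = 25.0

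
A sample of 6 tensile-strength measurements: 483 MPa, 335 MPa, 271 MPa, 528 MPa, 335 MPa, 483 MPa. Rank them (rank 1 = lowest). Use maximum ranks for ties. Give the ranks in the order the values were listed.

Sorted (ascending): 271, 335, 335, 483, 483, 528
The 2 values of 335 occupy positions 2–3 → each gets rank 3.
The 2 values of 483 occupy positions 4–5 → each gets rank 5.

5, 3, 1, 6, 3, 5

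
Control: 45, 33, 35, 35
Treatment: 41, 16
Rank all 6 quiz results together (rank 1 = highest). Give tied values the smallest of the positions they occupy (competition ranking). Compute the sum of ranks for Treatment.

8

Sorted (descending): 45, 41, 35, 35, 33, 16
The 2 values of 35 occupy positions 3–4 → each gets rank 3.
Treatment values → pooled ranks: 41→2, 16→6
Rank sum = 2 + 6 = 8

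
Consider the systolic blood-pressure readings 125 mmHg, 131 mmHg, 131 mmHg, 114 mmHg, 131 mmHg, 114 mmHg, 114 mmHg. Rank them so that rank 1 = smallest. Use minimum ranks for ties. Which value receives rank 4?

Sorted (ascending): 114, 114, 114, 125, 131, 131, 131
The 3 values of 114 occupy positions 1–3 → each gets rank 1.
The 3 values of 131 occupy positions 5–7 → each gets rank 5.
Rank 4 → value 125.

125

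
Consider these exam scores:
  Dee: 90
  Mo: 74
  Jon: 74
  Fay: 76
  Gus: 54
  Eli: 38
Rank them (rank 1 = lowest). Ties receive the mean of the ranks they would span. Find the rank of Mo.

3.5

Sorted (ascending): 38, 54, 74, 74, 76, 90
The 2 values of 74 occupy positions 3–4 → average rank (3+4)/2 = 3.5.
Mo has value 74 → rank 3.5.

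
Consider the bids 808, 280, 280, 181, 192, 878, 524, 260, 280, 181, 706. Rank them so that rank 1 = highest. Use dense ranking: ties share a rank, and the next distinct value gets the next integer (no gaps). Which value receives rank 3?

Sorted (descending): 878, 808, 706, 524, 280, 280, 280, 260, 192, 181, 181
The 3 values of 280 share dense rank 5.
The 2 values of 181 share dense rank 8.
Remaining distinct values take the next consecutive integers.
Rank 3 → value 706.

706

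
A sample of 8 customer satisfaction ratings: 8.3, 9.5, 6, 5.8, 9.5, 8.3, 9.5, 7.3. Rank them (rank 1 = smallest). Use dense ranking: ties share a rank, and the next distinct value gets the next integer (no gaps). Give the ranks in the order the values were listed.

Sorted (ascending): 5.8, 6, 7.3, 8.3, 8.3, 9.5, 9.5, 9.5
The 2 values of 8.3 share dense rank 4.
The 3 values of 9.5 share dense rank 5.
Remaining distinct values take the next consecutive integers.

4, 5, 2, 1, 5, 4, 5, 3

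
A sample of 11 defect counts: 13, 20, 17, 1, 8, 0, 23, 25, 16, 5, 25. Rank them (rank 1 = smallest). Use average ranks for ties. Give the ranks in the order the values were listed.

5, 8, 7, 2, 4, 1, 9, 10.5, 6, 3, 10.5

Sorted (ascending): 0, 1, 5, 8, 13, 16, 17, 20, 23, 25, 25
The 2 values of 25 occupy positions 10–11 → average rank (10+11)/2 = 10.5.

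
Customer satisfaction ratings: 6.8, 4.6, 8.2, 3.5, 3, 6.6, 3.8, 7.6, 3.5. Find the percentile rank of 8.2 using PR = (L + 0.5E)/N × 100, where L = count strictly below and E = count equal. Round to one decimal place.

N = 9.
Strictly below 8.2: 8. Equal to 8.2: 1.
PR = (8 + 0.5·1)/9 × 100 = 94.4

94.4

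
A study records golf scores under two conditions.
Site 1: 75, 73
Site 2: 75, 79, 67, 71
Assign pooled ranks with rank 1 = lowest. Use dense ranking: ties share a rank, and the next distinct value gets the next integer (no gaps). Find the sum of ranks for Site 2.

Sorted (ascending): 67, 71, 73, 75, 75, 79
The 2 values of 75 share dense rank 4.
Remaining distinct values take the next consecutive integers.
Site 2 values → pooled ranks: 75→4, 79→5, 67→1, 71→2
Rank sum = 4 + 5 + 1 + 2 = 12

12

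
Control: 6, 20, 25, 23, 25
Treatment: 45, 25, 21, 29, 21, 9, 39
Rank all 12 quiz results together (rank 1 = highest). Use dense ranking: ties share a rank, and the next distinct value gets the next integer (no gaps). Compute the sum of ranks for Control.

29

Sorted (descending): 45, 39, 29, 25, 25, 25, 23, 21, 21, 20, 9, 6
The 3 values of 25 share dense rank 4.
The 2 values of 21 share dense rank 6.
Remaining distinct values take the next consecutive integers.
Control values → pooled ranks: 6→9, 20→7, 25→4, 23→5, 25→4
Rank sum = 9 + 7 + 4 + 5 + 4 = 29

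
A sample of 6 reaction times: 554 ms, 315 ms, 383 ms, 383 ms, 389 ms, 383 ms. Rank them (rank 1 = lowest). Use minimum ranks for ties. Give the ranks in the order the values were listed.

Sorted (ascending): 315, 383, 383, 383, 389, 554
The 3 values of 383 occupy positions 2–4 → each gets rank 2.

6, 1, 2, 2, 5, 2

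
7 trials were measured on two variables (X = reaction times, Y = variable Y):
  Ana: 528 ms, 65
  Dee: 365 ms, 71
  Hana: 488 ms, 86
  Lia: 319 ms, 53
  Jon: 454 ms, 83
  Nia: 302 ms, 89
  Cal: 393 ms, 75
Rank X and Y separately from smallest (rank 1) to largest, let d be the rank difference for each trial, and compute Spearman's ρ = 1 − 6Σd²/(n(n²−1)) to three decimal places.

-0.107

Ranks of variable 1: 7, 3, 6, 2, 5, 1, 4
Ranks of variable 2: 2, 3, 6, 1, 5, 7, 4
d = r₁ − r₂: 5, 0, 0, 1, 0, -6, 0
d²: 25, 0, 0, 1, 0, 36, 0; Σd² = 62
ρ = 1 − 6·62/(7·48) = 1 − 372/336 = -0.107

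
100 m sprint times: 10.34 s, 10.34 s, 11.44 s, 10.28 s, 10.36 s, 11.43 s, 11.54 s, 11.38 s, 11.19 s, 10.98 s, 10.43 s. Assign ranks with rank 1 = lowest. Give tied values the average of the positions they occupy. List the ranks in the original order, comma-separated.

Sorted (ascending): 10.28, 10.34, 10.34, 10.36, 10.43, 10.98, 11.19, 11.38, 11.43, 11.44, 11.54
The 2 values of 10.34 occupy positions 2–3 → average rank (2+3)/2 = 2.5.

2.5, 2.5, 10, 1, 4, 9, 11, 8, 7, 6, 5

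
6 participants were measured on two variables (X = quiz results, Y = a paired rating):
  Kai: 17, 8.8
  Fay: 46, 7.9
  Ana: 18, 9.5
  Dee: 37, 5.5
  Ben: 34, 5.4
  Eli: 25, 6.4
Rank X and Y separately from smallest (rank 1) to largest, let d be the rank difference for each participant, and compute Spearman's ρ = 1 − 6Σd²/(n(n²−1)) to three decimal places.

-0.543

Ranks of variable 1: 1, 6, 2, 5, 4, 3
Ranks of variable 2: 5, 4, 6, 2, 1, 3
d = r₁ − r₂: -4, 2, -4, 3, 3, 0
d²: 16, 4, 16, 9, 9, 0; Σd² = 54
ρ = 1 − 6·54/(6·35) = 1 − 324/210 = -0.543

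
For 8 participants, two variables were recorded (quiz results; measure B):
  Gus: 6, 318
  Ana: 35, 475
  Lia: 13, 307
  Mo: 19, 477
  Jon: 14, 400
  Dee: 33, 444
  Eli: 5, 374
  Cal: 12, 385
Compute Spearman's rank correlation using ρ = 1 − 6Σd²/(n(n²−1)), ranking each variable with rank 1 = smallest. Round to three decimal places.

0.762

Ranks of variable 1: 2, 8, 4, 6, 5, 7, 1, 3
Ranks of variable 2: 2, 7, 1, 8, 5, 6, 3, 4
d = r₁ − r₂: 0, 1, 3, -2, 0, 1, -2, -1
d²: 0, 1, 9, 4, 0, 1, 4, 1; Σd² = 20
ρ = 1 − 6·20/(8·63) = 1 − 120/504 = 0.762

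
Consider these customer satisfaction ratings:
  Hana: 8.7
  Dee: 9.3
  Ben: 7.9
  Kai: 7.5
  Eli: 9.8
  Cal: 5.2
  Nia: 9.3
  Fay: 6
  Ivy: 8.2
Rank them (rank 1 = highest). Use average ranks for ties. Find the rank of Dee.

2.5

Sorted (descending): 9.8, 9.3, 9.3, 8.7, 8.2, 7.9, 7.5, 6, 5.2
The 2 values of 9.3 occupy positions 2–3 → average rank (2+3)/2 = 2.5.
Dee has value 9.3 → rank 2.5.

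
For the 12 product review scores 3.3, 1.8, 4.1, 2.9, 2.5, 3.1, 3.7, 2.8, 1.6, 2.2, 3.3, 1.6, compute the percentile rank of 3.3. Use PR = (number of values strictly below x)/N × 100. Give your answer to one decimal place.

66.7

N = 12.
Strictly below 3.3: 8. Equal to 3.3: 2.
PR = 8/12 × 100 = 66.7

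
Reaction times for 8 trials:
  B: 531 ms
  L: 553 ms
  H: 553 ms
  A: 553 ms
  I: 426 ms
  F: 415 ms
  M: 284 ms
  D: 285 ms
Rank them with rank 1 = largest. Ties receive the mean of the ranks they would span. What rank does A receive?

Sorted (descending): 553, 553, 553, 531, 426, 415, 285, 284
The 3 values of 553 occupy positions 1–3 → average rank 2.
A has value 553 ms → rank 2.

2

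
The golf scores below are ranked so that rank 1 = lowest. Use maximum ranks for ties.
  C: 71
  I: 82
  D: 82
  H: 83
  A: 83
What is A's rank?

5

Sorted (ascending): 71, 82, 82, 83, 83
The 2 values of 82 occupy positions 2–3 → each gets rank 3.
The 2 values of 83 occupy positions 4–5 → each gets rank 5.
A has value 83 → rank 5.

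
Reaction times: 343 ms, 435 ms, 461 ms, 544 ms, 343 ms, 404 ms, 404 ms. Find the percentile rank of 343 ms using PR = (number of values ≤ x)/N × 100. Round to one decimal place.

N = 7.
Strictly below 343: 0. Equal to 343: 2.
PR = 2/7 × 100 = 28.6

28.6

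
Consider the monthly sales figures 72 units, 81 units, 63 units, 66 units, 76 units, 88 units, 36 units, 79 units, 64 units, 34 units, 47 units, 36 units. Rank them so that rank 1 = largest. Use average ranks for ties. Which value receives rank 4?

76

Sorted (descending): 88, 81, 79, 76, 72, 66, 64, 63, 47, 36, 36, 34
The 2 values of 36 occupy positions 10–11 → average rank (10+11)/2 = 10.5.
Rank 4 → value 76.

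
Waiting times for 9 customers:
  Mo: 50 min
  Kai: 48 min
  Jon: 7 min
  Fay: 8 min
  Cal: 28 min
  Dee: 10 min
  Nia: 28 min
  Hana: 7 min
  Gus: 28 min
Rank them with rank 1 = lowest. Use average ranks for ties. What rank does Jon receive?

1.5

Sorted (ascending): 7, 7, 8, 10, 28, 28, 28, 48, 50
The 2 values of 7 occupy positions 1–2 → average rank (1+2)/2 = 1.5.
The 3 values of 28 occupy positions 5–7 → average rank 6.
Jon has value 7 min → rank 1.5.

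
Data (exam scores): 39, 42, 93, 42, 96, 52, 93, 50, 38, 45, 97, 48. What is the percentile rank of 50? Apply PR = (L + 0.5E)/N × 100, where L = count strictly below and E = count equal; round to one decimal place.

N = 12.
Strictly below 50: 6. Equal to 50: 1.
PR = (6 + 0.5·1)/12 × 100 = 54.2

54.2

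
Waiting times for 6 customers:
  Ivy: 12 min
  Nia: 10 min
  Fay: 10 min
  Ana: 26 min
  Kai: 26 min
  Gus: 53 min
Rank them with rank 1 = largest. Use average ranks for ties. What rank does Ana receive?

2.5

Sorted (descending): 53, 26, 26, 12, 10, 10
The 2 values of 26 occupy positions 2–3 → average rank (2+3)/2 = 2.5.
The 2 values of 10 occupy positions 5–6 → average rank (5+6)/2 = 5.5.
Ana has value 26 min → rank 2.5.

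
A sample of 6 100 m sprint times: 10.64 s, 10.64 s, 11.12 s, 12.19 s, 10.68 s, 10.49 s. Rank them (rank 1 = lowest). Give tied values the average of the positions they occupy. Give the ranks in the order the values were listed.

2.5, 2.5, 5, 6, 4, 1

Sorted (ascending): 10.49, 10.64, 10.64, 10.68, 11.12, 12.19
The 2 values of 10.64 occupy positions 2–3 → average rank (2+3)/2 = 2.5.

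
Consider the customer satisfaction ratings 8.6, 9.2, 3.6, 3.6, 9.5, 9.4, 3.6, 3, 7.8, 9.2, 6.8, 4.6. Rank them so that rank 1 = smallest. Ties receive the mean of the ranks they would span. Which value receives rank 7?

Sorted (ascending): 3, 3.6, 3.6, 3.6, 4.6, 6.8, 7.8, 8.6, 9.2, 9.2, 9.4, 9.5
The 3 values of 3.6 occupy positions 2–4 → average rank 3.
The 2 values of 9.2 occupy positions 9–10 → average rank (9+10)/2 = 9.5.
Rank 7 → value 7.8.

7.8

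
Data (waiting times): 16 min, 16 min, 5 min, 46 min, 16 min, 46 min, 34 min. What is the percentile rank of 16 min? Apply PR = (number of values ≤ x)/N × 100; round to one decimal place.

57.1

N = 7.
Strictly below 16: 1. Equal to 16: 3.
PR = 4/7 × 100 = 57.1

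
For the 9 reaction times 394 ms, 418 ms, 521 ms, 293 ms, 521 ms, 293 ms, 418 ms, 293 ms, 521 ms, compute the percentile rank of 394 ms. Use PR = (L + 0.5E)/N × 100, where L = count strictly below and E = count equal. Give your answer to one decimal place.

38.9

N = 9.
Strictly below 394: 3. Equal to 394: 1.
PR = (3 + 0.5·1)/9 × 100 = 38.9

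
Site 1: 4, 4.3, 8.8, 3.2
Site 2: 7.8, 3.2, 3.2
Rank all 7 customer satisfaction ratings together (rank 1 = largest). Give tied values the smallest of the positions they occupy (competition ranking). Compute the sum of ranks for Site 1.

Sorted (descending): 8.8, 7.8, 4.3, 4, 3.2, 3.2, 3.2
The 3 values of 3.2 occupy positions 5–7 → each gets rank 5.
Site 1 values → pooled ranks: 4→4, 4.3→3, 8.8→1, 3.2→5
Rank sum = 4 + 3 + 1 + 5 = 13

13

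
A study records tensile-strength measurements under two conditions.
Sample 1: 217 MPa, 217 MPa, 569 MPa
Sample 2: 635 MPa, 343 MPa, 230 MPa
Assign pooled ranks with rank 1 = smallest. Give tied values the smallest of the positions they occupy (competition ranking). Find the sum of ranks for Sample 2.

13

Sorted (ascending): 217, 217, 230, 343, 569, 635
The 2 values of 217 occupy positions 1–2 → each gets rank 1.
Sample 2 values → pooled ranks: 635→6, 343→4, 230→3
Rank sum = 6 + 4 + 3 = 13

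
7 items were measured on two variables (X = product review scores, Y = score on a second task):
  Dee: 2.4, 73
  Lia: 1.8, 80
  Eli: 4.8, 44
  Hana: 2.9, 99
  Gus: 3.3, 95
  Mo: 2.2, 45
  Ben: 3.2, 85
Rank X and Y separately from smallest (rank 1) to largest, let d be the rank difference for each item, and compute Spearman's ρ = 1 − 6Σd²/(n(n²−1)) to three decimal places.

0.036

Ranks of variable 1: 3, 1, 7, 4, 6, 2, 5
Ranks of variable 2: 3, 4, 1, 7, 6, 2, 5
d = r₁ − r₂: 0, -3, 6, -3, 0, 0, 0
d²: 0, 9, 36, 9, 0, 0, 0; Σd² = 54
ρ = 1 − 6·54/(7·48) = 1 − 324/336 = 0.036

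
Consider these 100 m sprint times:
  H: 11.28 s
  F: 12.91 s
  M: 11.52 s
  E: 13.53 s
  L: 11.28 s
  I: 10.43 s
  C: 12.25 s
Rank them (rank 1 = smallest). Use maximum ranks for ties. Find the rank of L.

Sorted (ascending): 10.43, 11.28, 11.28, 11.52, 12.25, 12.91, 13.53
The 2 values of 11.28 occupy positions 2–3 → each gets rank 3.
L has value 11.28 s → rank 3.

3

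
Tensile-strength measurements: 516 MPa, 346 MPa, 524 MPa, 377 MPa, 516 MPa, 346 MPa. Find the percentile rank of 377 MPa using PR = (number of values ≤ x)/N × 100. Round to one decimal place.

50.0

N = 6.
Strictly below 377: 2. Equal to 377: 1.
PR = 3/6 × 100 = 50.0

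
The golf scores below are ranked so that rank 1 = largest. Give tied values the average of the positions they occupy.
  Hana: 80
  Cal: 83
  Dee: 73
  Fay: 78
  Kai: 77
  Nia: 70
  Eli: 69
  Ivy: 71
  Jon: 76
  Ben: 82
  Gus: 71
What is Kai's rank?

5

Sorted (descending): 83, 82, 80, 78, 77, 76, 73, 71, 71, 70, 69
The 2 values of 71 occupy positions 8–9 → average rank (8+9)/2 = 8.5.
Kai has value 77 → rank 5.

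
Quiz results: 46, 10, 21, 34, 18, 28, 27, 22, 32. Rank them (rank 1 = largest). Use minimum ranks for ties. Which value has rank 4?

Sorted (descending): 46, 34, 32, 28, 27, 22, 21, 18, 10
No ties — each value takes its position as its rank.
Rank 4 → value 28.

28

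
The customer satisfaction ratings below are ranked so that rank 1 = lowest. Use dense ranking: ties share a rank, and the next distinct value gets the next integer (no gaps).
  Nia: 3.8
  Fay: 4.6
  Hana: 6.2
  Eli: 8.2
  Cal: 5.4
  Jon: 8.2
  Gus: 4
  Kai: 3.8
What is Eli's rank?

Sorted (ascending): 3.8, 3.8, 4, 4.6, 5.4, 6.2, 8.2, 8.2
The 2 values of 3.8 share dense rank 1.
The 2 values of 8.2 share dense rank 6.
Remaining distinct values take the next consecutive integers.
Eli has value 8.2 → rank 6.

6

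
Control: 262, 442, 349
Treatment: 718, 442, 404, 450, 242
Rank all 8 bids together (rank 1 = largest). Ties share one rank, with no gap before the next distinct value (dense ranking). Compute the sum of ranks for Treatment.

17

Sorted (descending): 718, 450, 442, 442, 404, 349, 262, 242
The 2 values of 442 share dense rank 3.
Remaining distinct values take the next consecutive integers.
Treatment values → pooled ranks: 718→1, 442→3, 404→4, 450→2, 242→7
Rank sum = 1 + 3 + 4 + 2 + 7 = 17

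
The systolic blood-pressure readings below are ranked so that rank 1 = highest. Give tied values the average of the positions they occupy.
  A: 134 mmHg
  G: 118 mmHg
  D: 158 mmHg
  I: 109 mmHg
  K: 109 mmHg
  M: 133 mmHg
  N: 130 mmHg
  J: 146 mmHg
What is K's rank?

7.5

Sorted (descending): 158, 146, 134, 133, 130, 118, 109, 109
The 2 values of 109 occupy positions 7–8 → average rank (7+8)/2 = 7.5.
K has value 109 mmHg → rank 7.5.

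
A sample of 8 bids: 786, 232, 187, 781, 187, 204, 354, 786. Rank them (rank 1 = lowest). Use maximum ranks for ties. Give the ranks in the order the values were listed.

Sorted (ascending): 187, 187, 204, 232, 354, 781, 786, 786
The 2 values of 187 occupy positions 1–2 → each gets rank 2.
The 2 values of 786 occupy positions 7–8 → each gets rank 8.

8, 4, 2, 6, 2, 3, 5, 8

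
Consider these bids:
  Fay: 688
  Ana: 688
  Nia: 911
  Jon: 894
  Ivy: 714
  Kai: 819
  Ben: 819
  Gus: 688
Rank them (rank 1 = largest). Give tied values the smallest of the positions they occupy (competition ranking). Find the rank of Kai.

Sorted (descending): 911, 894, 819, 819, 714, 688, 688, 688
The 2 values of 819 occupy positions 3–4 → each gets rank 3.
The 3 values of 688 occupy positions 6–8 → each gets rank 6.
Kai has value 819 → rank 3.

3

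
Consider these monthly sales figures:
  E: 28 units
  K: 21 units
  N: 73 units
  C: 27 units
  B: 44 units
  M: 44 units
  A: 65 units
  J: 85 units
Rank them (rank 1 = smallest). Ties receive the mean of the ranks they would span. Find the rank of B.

Sorted (ascending): 21, 27, 28, 44, 44, 65, 73, 85
The 2 values of 44 occupy positions 4–5 → average rank (4+5)/2 = 4.5.
B has value 44 units → rank 4.5.

4.5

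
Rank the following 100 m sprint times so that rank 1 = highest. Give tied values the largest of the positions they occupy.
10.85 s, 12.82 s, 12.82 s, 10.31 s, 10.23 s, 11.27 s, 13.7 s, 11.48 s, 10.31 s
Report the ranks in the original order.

6, 3, 3, 8, 9, 5, 1, 4, 8

Sorted (descending): 13.7, 12.82, 12.82, 11.48, 11.27, 10.85, 10.31, 10.31, 10.23
The 2 values of 12.82 occupy positions 2–3 → each gets rank 3.
The 2 values of 10.31 occupy positions 7–8 → each gets rank 8.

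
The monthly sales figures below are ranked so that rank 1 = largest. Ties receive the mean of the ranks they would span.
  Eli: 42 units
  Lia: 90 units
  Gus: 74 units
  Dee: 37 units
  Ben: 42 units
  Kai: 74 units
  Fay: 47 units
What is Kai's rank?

2.5

Sorted (descending): 90, 74, 74, 47, 42, 42, 37
The 2 values of 74 occupy positions 2–3 → average rank (2+3)/2 = 2.5.
The 2 values of 42 occupy positions 5–6 → average rank (5+6)/2 = 5.5.
Kai has value 74 units → rank 2.5.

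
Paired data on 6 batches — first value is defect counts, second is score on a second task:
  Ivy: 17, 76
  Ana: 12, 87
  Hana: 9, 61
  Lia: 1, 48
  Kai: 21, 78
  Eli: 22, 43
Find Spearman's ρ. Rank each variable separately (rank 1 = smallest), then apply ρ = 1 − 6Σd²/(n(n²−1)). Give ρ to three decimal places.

Ranks of variable 1: 4, 3, 2, 1, 5, 6
Ranks of variable 2: 4, 6, 3, 2, 5, 1
d = r₁ − r₂: 0, -3, -1, -1, 0, 5
d²: 0, 9, 1, 1, 0, 25; Σd² = 36
ρ = 1 − 6·36/(6·35) = 1 − 216/210 = -0.029

-0.029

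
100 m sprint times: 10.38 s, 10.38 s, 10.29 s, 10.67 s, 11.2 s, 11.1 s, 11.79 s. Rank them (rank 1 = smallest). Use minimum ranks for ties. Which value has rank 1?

Sorted (ascending): 10.29, 10.38, 10.38, 10.67, 11.1, 11.2, 11.79
The 2 values of 10.38 occupy positions 2–3 → each gets rank 2.
Rank 1 → value 10.29.

10.29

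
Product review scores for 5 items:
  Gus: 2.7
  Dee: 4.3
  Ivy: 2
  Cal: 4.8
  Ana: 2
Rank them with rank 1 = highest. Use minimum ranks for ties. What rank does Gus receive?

3

Sorted (descending): 4.8, 4.3, 2.7, 2, 2
The 2 values of 2 occupy positions 4–5 → each gets rank 4.
Gus has value 2.7 → rank 3.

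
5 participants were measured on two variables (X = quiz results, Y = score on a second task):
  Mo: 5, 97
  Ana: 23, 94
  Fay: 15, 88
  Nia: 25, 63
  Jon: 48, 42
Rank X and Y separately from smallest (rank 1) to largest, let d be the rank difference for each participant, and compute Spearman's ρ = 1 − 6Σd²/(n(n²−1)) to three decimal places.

Ranks of variable 1: 1, 3, 2, 4, 5
Ranks of variable 2: 5, 4, 3, 2, 1
d = r₁ − r₂: -4, -1, -1, 2, 4
d²: 16, 1, 1, 4, 16; Σd² = 38
ρ = 1 − 6·38/(5·24) = 1 − 228/120 = -0.900

-0.900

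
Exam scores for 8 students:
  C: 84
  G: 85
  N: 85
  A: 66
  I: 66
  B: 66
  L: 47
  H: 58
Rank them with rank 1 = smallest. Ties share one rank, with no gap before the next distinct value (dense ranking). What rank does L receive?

Sorted (ascending): 47, 58, 66, 66, 66, 84, 85, 85
The 3 values of 66 share dense rank 3.
The 2 values of 85 share dense rank 5.
Remaining distinct values take the next consecutive integers.
L has value 47 → rank 1.

1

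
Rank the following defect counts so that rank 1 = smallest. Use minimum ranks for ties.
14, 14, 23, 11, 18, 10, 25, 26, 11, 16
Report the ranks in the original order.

4, 4, 8, 2, 7, 1, 9, 10, 2, 6

Sorted (ascending): 10, 11, 11, 14, 14, 16, 18, 23, 25, 26
The 2 values of 11 occupy positions 2–3 → each gets rank 2.
The 2 values of 14 occupy positions 4–5 → each gets rank 4.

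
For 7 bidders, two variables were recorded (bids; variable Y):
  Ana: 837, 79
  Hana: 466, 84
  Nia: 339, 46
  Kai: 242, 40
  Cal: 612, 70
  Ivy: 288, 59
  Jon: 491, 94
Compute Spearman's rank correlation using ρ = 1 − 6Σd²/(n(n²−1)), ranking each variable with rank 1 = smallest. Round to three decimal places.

0.679

Ranks of variable 1: 7, 4, 3, 1, 6, 2, 5
Ranks of variable 2: 5, 6, 2, 1, 4, 3, 7
d = r₁ − r₂: 2, -2, 1, 0, 2, -1, -2
d²: 4, 4, 1, 0, 4, 1, 4; Σd² = 18
ρ = 1 − 6·18/(7·48) = 1 − 108/336 = 0.679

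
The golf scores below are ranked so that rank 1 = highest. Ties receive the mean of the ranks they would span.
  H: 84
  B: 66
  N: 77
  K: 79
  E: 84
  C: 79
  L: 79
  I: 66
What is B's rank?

Sorted (descending): 84, 84, 79, 79, 79, 77, 66, 66
The 2 values of 84 occupy positions 1–2 → average rank (1+2)/2 = 1.5.
The 3 values of 79 occupy positions 3–5 → average rank 4.
The 2 values of 66 occupy positions 7–8 → average rank (7+8)/2 = 7.5.
B has value 66 → rank 7.5.

7.5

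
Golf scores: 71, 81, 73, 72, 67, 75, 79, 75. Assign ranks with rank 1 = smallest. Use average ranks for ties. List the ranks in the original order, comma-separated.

2, 8, 4, 3, 1, 5.5, 7, 5.5

Sorted (ascending): 67, 71, 72, 73, 75, 75, 79, 81
The 2 values of 75 occupy positions 5–6 → average rank (5+6)/2 = 5.5.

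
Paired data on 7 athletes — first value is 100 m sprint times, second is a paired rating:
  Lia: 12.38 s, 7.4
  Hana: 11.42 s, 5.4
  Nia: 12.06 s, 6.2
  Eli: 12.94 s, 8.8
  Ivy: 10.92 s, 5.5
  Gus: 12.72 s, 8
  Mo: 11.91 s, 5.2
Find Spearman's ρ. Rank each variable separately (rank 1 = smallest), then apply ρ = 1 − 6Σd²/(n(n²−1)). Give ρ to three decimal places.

0.857

Ranks of variable 1: 5, 2, 4, 7, 1, 6, 3
Ranks of variable 2: 5, 2, 4, 7, 3, 6, 1
d = r₁ − r₂: 0, 0, 0, 0, -2, 0, 2
d²: 0, 0, 0, 0, 4, 0, 4; Σd² = 8
ρ = 1 − 6·8/(7·48) = 1 − 48/336 = 0.857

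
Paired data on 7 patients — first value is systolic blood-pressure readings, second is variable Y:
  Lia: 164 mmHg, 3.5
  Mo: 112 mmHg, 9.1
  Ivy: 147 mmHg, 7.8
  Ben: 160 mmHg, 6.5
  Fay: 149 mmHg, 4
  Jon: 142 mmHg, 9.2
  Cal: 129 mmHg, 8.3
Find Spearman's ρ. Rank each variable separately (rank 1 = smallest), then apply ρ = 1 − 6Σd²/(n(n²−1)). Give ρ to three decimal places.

Ranks of variable 1: 7, 1, 4, 6, 5, 3, 2
Ranks of variable 2: 1, 6, 4, 3, 2, 7, 5
d = r₁ − r₂: 6, -5, 0, 3, 3, -4, -3
d²: 36, 25, 0, 9, 9, 16, 9; Σd² = 104
ρ = 1 − 6·104/(7·48) = 1 − 624/336 = -0.857

-0.857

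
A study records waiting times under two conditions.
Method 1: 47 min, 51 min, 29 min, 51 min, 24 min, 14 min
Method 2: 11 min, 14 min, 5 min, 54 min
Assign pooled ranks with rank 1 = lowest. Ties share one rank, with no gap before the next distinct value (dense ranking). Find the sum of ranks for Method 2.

14

Sorted (ascending): 5, 11, 14, 14, 24, 29, 47, 51, 51, 54
The 2 values of 14 share dense rank 3.
The 2 values of 51 share dense rank 7.
Remaining distinct values take the next consecutive integers.
Method 2 values → pooled ranks: 11→2, 14→3, 5→1, 54→8
Rank sum = 2 + 3 + 1 + 8 = 14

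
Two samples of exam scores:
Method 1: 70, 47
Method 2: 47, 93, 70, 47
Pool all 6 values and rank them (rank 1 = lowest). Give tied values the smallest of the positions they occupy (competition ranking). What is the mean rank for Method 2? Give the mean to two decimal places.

Sorted (ascending): 47, 47, 47, 70, 70, 93
The 3 values of 47 occupy positions 1–3 → each gets rank 1.
The 2 values of 70 occupy positions 4–5 → each gets rank 4.
Method 2 values → pooled ranks: 47→1, 93→6, 70→4, 47→1
Mean rank = (1 + 6 + 4 + 1) / 4 = 3.00

3.00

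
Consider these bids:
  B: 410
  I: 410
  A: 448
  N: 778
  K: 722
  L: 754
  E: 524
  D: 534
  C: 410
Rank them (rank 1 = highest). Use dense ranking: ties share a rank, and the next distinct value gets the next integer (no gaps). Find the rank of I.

7

Sorted (descending): 778, 754, 722, 534, 524, 448, 410, 410, 410
The 3 values of 410 share dense rank 7.
Remaining distinct values take the next consecutive integers.
I has value 410 → rank 7.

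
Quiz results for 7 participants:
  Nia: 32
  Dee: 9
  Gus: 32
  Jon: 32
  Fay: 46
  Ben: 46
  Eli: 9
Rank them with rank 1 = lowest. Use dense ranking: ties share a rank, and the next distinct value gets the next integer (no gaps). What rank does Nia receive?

Sorted (ascending): 9, 9, 32, 32, 32, 46, 46
The 2 values of 9 share dense rank 1.
The 3 values of 32 share dense rank 2.
The 2 values of 46 share dense rank 3.
Nia has value 32 → rank 2.

2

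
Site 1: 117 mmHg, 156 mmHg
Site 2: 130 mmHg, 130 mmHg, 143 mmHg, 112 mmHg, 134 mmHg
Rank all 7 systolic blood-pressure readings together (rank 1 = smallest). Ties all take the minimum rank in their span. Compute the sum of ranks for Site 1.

Sorted (ascending): 112, 117, 130, 130, 134, 143, 156
The 2 values of 130 occupy positions 3–4 → each gets rank 3.
Site 1 values → pooled ranks: 117→2, 156→7
Rank sum = 2 + 7 = 9

9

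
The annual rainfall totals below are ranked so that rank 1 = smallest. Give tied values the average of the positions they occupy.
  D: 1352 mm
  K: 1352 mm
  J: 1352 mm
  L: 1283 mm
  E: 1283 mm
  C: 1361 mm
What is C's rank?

6

Sorted (ascending): 1283, 1283, 1352, 1352, 1352, 1361
The 2 values of 1283 occupy positions 1–2 → average rank (1+2)/2 = 1.5.
The 3 values of 1352 occupy positions 3–5 → average rank 4.
C has value 1361 mm → rank 6.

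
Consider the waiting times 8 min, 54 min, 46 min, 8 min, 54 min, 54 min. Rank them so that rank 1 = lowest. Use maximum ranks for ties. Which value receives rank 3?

Sorted (ascending): 8, 8, 46, 54, 54, 54
The 2 values of 8 occupy positions 1–2 → each gets rank 2.
The 3 values of 54 occupy positions 4–6 → each gets rank 6.
Rank 3 → value 46.

46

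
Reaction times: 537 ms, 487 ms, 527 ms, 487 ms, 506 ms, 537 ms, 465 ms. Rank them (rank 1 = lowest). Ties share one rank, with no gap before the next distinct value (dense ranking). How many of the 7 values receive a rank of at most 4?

Sorted (ascending): 465, 487, 487, 506, 527, 537, 537
The 2 values of 487 share dense rank 2.
The 2 values of 537 share dense rank 5.
Remaining distinct values take the next consecutive integers.
Ranks ≤ 4: {1, 2, 2, 3, 4} → 5 values.

5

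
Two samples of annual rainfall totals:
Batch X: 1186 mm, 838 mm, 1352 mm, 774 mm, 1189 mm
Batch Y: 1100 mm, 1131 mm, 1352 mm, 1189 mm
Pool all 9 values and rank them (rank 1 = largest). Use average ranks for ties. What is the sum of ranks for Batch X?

Sorted (descending): 1352, 1352, 1189, 1189, 1186, 1131, 1100, 838, 774
The 2 values of 1352 occupy positions 1–2 → average rank (1+2)/2 = 1.5.
The 2 values of 1189 occupy positions 3–4 → average rank (3+4)/2 = 3.5.
Batch X values → pooled ranks: 1186→5, 838→8, 1352→1.5, 774→9, 1189→3.5
Rank sum = 5 + 8 + 1.5 + 9 + 3.5 = 27

27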